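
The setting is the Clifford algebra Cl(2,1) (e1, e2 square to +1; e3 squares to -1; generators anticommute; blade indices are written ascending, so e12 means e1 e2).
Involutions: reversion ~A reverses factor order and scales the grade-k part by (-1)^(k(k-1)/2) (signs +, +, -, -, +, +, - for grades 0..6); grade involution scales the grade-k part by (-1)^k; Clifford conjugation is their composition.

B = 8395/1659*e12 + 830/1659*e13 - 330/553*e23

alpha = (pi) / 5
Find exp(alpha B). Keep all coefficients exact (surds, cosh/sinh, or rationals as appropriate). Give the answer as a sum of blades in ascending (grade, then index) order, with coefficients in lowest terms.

B^2 term by term: the squares give (8395/1659)^2*(e12)^2 + (830/1659)^2*(e13)^2 + (-330/553)^2*(e23)^2 = 70476025/2752281*(-1) + 688900/2752281*(+1) + 108900/305809*(+1) = -25 (each basis 2-blade squares to minus the product of its generators' squares); cross terms between blades sharing an index anticommute and cancel. So B^2 = -25.
B^2 = -25 — a negative square means the series sums to a rotation: l = 5, alpha*l = pi, so exp(alpha B) = cos(pi) + (sin(pi)/5)*B = -1 + (0)*B.
Answer: -1


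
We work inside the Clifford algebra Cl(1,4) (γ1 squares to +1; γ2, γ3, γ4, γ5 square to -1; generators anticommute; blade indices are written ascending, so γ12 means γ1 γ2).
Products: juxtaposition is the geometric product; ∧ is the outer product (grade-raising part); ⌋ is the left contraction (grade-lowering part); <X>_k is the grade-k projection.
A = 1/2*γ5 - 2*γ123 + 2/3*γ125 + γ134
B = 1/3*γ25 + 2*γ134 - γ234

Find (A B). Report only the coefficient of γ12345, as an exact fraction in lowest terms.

step 1: -2 - 2/9*γ1 + 1/6*γ2 + γ12 - 2*γ14 + 4*γ24 - 2/3*γ135 - 5/3*γ1345 + 11/6*γ2345 + 1/3*γ12345
Answer: 1/3


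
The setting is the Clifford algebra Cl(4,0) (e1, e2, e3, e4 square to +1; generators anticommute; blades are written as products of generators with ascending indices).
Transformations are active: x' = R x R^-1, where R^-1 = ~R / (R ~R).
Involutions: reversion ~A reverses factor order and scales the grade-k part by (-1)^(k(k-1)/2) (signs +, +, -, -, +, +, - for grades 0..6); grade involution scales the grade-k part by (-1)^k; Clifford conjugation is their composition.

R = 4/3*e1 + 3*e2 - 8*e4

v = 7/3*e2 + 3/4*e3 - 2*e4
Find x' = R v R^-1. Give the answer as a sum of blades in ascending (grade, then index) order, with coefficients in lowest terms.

~R = 4/3*e1 + 3*e2 - 8*e4, and R ~R = 673/9, so R^-1 = ~R / (673/9).
R v = 23 + 28/9*e1 e2 + e1 e3 - 8/3*e1 e4 + 9/4*e2 e3 + 38/3*e2 e4 + 6*e3 e4
Answer: 552/673*e1 - 985/2019*e2 - 3/4*e3 - 1966/673*e4


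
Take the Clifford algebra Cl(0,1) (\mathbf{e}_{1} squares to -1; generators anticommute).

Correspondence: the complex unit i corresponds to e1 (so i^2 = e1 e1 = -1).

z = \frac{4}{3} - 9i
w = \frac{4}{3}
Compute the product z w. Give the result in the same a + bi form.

In blades: z = \frac{4}{3} - 9 e_{1}, w = \frac{4}{3}.
Distribute z over w term by term (generator squares from the signature, products reordered to ascending indices): (\frac{4}{3})*w = \frac{16}{9}; (-9 e_{1})*w = -12 e_{1}.
Sum: \frac{16}{9} - 12 e_{1}; translating back through the correspondence:
Answer: \frac{16}{9} - 12i


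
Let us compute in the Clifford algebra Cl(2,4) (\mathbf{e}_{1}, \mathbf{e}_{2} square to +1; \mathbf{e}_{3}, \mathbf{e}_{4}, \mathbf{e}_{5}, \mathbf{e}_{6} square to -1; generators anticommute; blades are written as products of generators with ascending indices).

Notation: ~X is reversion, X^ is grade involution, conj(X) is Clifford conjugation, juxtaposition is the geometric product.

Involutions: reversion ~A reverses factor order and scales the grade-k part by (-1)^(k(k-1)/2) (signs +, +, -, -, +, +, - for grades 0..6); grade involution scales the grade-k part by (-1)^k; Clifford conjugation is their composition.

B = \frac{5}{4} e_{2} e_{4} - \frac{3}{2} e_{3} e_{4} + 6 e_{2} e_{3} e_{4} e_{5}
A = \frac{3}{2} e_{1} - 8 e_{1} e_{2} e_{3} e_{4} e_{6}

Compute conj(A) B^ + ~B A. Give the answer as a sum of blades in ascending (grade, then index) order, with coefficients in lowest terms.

first term: -\frac{15}{8} e_{1} e_{2} e_{4} + 12 e_{1} e_{2} e_{6} + \frac{9}{4} e_{1} e_{3} e_{4} - 10 e_{1} e_{3} e_{6} - 48 e_{1} e_{5} e_{6} - 9 e_{1} e_{2} e_{3} e_{4} e_{5}
second term: -\frac{15}{8} e_{1} e_{2} e_{4} + 12 e_{1} e_{2} e_{6} + \frac{9}{4} e_{1} e_{3} e_{4} - 10 e_{1} e_{3} e_{6} - 48 e_{1} e_{5} e_{6} + 9 e_{1} e_{2} e_{3} e_{4} e_{5}
Answer: -\frac{15}{4} e_{1} e_{2} e_{4} + 24 e_{1} e_{2} e_{6} + \frac{9}{2} e_{1} e_{3} e_{4} - 20 e_{1} e_{3} e_{6} - 96 e_{1} e_{5} e_{6}


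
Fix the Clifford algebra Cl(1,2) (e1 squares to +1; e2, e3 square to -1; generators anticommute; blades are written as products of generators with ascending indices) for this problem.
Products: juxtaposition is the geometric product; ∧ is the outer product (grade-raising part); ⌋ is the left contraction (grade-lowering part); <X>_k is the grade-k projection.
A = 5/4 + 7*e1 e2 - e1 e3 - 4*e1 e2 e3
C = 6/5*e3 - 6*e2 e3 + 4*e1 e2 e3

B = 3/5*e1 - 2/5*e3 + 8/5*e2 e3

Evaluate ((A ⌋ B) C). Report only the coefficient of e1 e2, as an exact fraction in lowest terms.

step 1: 3/4*e1 - 1/2*e3 + 2*e2 e3
step 2: 63/5 - 8*e1 + 3/5*e2 + 2*e1 e2 + 9/10*e1 e3 + 3*e2 e3 - 9/2*e1 e2 e3
Answer: 2


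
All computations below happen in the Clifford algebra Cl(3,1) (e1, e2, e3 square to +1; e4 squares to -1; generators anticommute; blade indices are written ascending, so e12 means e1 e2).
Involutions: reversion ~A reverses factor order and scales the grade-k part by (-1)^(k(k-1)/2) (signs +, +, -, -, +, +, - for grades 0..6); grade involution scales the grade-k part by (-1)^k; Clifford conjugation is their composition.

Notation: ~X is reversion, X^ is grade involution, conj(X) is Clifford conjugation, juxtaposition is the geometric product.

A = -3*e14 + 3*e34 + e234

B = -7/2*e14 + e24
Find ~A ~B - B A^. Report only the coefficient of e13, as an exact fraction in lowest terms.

first term: 21/2 - e3 - 3*e12 + 21/2*e13 - 3*e23 - 7/2*e123
second term: 21/2 + e3 + 3*e12 - 21/2*e13 + 3*e23 - 7/2*e123
Answer: 21


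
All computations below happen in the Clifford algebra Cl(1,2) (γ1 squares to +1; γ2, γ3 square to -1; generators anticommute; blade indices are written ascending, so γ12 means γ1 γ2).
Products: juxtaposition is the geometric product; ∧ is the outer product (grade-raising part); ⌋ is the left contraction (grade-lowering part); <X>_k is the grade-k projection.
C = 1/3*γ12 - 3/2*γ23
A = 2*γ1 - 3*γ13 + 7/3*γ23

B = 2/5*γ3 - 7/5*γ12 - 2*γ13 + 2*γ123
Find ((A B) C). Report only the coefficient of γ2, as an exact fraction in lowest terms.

step 1: 6 - 52/15*γ1 + 34/15*γ2 - 4*γ3 + 14/3*γ12 - 37/15*γ13 + 41/5*γ23
step 2: 1247/90 + 34/45*γ1 + 218/45*γ2 + 17/5*γ3 + 57/10*γ12 + 146/15*γ13 - 442/45*γ23 + 58/15*γ123
Answer: 218/45


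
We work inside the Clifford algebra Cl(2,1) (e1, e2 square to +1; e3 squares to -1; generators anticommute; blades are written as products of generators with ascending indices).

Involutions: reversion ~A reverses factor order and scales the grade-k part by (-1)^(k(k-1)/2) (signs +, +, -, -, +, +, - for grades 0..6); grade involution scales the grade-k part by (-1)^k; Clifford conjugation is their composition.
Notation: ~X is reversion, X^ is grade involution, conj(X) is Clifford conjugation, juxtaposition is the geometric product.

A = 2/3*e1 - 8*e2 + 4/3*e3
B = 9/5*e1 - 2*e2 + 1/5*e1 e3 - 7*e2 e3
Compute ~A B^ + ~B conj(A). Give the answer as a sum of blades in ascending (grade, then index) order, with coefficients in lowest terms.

first term: -86/5 + 4/15*e1 - 28/3*e2 + 842/15*e3 - 196/15*e1 e2 + 12/5*e1 e3 - 8/3*e2 e3 - 46/15*e1 e2 e3
second term: -86/5 - 4/15*e1 + 28/3*e2 - 842/15*e3 + 196/15*e1 e2 - 12/5*e1 e3 + 8/3*e2 e3 - 46/15*e1 e2 e3
Answer: -172/5 - 92/15*e1 e2 e3


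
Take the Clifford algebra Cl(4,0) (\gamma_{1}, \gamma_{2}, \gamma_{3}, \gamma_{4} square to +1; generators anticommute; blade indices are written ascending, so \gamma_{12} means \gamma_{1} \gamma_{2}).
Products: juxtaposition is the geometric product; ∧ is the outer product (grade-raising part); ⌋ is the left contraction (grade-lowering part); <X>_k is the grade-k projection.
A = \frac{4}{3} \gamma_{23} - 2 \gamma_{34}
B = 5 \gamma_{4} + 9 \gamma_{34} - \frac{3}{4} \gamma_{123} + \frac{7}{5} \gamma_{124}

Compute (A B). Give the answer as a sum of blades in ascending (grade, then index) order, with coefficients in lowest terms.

step 1: 18 + \gamma_{1} - 10 \gamma_{3} + 12 \gamma_{24} - \frac{14}{5} \gamma_{123} - \frac{3}{2} \gamma_{124} - \frac{28}{15} \gamma_{134} + \frac{20}{3} \gamma_{234}
Answer: 18 + \gamma_{1} - 10 \gamma_{3} + 12 \gamma_{24} - \frac{14}{5} \gamma_{123} - \frac{3}{2} \gamma_{124} - \frac{28}{15} \gamma_{134} + \frac{20}{3} \gamma_{234}


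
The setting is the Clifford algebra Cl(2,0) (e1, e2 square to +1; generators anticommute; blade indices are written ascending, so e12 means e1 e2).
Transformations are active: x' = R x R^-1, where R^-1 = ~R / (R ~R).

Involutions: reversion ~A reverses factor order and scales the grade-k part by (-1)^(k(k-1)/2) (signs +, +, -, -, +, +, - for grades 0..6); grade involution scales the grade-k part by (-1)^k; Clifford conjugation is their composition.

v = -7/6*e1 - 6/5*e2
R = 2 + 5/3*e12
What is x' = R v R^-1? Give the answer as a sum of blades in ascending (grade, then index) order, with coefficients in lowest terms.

~R = 2 - 5/3*e12, and R ~R = 61/9, so R^-1 = ~R / (61/9).
R v = -13/3*e1 - 41/90*e2
Answer: -509/366*e1 + 284/305*e2


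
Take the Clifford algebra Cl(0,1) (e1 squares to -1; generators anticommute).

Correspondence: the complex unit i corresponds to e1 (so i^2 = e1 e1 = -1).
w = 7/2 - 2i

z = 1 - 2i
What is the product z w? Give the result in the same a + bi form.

In blades: z = 1 - 2*e1, w = 7/2 - 2*e1.
Distribute z over w term by term (generator squares from the signature, products reordered to ascending indices): (1)*w = 7/2 - 2*e1; (-2*e1)*w = -4 - 7*e1.
Sum: -1/2 - 9*e1; translating back through the correspondence:
Answer: -1/2 - 9i


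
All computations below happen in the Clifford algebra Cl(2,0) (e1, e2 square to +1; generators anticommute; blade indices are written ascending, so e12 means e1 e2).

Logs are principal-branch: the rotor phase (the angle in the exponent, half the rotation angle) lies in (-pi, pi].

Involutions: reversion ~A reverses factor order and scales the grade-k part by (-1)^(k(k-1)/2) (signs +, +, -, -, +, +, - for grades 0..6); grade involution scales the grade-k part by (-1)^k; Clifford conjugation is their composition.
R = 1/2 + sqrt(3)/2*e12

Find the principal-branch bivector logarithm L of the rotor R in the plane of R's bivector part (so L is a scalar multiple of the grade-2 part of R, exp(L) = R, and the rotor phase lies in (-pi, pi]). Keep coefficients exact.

The scalar part of R is 1/2, so the principal-branch rotor phase is pinned; divide the bivector part by its sine to get the unit plane — L is the phase times that plane.
Concretely: cos(phase) = 1/2 gives phase = ±pi/3, and since phase/sin(phase) is even the sign is immaterial: L = (phase/sin(phase)) * <R>_2 = (2*sqrt(3)*pi/9) * <R>_2.
Answer: pi/3*e12


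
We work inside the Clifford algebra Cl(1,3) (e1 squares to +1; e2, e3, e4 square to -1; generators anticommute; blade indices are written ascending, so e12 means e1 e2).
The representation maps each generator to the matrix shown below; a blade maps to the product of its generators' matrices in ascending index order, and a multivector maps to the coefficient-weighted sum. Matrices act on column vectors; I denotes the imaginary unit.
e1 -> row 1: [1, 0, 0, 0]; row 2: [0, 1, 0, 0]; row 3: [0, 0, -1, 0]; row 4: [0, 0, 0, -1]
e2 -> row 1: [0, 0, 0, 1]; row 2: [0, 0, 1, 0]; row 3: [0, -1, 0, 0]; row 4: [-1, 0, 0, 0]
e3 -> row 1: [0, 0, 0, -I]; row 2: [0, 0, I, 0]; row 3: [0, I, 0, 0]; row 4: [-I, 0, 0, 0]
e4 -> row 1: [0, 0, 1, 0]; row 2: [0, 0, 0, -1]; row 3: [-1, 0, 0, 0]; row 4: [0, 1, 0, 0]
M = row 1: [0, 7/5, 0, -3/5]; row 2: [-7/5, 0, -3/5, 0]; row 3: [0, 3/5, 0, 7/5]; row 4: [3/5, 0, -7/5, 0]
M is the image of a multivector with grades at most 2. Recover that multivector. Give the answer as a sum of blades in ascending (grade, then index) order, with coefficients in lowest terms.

Method: the blade images are trace-orthogonal — tr(rho(e_A) rho(e_B)^-1) = 4 if A = B and 0 otherwise — and rho(e_A)^-1 = (e_A)^2 * rho(e_A) with (e_A)^2 = +1 or -1, so the coefficient of e_A in the preimage is (e_A)^2 * tr(M rho(e_A))/4.
Nonzero projections over blades of grade <= 2: e2: (e2)^2 = -1, tr(M rho(e2)) = 12/5, coefficient -3/5; e24: (e24)^2 = -1, tr(M rho(e24)) = -28/5, coefficient 7/5. Every other blade of grade <= 2 projects to 0.
Answer: -3/5*e2 + 7/5*e24


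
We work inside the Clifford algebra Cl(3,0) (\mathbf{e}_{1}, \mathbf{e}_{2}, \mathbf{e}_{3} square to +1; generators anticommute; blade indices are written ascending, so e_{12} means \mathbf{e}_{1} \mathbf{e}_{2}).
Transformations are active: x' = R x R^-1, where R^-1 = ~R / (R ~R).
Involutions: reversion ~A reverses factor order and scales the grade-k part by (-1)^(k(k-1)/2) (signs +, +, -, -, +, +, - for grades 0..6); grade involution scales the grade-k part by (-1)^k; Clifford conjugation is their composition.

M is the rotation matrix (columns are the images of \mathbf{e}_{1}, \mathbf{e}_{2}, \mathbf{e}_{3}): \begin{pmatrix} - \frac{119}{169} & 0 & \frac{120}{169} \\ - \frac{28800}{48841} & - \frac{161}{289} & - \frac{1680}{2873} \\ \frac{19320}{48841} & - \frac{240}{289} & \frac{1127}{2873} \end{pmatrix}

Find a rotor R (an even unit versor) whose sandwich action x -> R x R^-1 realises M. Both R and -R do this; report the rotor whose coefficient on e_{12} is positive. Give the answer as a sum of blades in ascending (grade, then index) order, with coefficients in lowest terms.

Method: write R = a + b12*e_{12} + b13*e_{13} + b23*e_{23} with a^2 + b12^2 + b13^2 + b23^2 = 1 (so R^-1 = ~R). Expanding the columns R e_j ~R gives tr M = 4a^2 - 1 and, from the antisymmetric part, M21 - M12 = -4a*b12, M13 - M31 = 4a*b13, M32 - M23 = -4a*b23.
Here tr M = -\frac{42441}{48841}, so a^2 = (1 + tr M)/4 = \frac{1600}{48841} and a = ±\frac{40}{221}. Taking a = \frac{40}{221}: M21 - M12 = -\frac{28800}{48841}, M13 - M31 = \frac{15360}{48841}, M32 - M23 = -\frac{12000}{48841}, giving b12 = \frac{180}{221}, b13 = \frac{96}{221}, b23 = \frac{75}{221}, i.e. R = \frac{40}{221} + \frac{180}{221} e_{12} + \frac{96}{221} e_{13} + \frac{75}{221} e_{23}.
Its e_{12} coefficient is already positive.
Answer: \frac{40}{221} + \frac{180}{221} e_{12} + \frac{96}{221} e_{13} + \frac{75}{221} e_{23}. Why the constraint matters: R and -R act identically through the sandwich — M has trace -\frac{42441}{48841} either way — so only the sign condition on e_{12} picks one of the two preimages.


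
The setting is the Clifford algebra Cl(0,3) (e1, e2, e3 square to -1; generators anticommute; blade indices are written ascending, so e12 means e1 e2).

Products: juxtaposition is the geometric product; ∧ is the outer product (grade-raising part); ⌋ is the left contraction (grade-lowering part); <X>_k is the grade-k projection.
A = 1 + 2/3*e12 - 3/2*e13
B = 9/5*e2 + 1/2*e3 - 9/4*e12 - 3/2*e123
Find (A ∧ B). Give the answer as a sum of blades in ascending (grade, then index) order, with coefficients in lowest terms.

step 1: 9/5*e2 + 1/2*e3 - 9/4*e12 + 23/15*e123
Answer: 9/5*e2 + 1/2*e3 - 9/4*e12 + 23/15*e123


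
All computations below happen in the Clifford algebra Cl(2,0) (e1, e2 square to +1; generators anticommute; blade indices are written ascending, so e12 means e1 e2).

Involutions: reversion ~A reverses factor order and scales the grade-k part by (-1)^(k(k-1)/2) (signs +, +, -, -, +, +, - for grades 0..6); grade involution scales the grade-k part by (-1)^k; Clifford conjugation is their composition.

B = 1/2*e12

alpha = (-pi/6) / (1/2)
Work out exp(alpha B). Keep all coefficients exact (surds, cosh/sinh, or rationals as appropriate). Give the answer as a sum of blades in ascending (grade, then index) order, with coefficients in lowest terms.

B^2 = (1/2)^2*(e12)^2 = 1/4*(-1) = -1/4 (a basis 2-blade squares to minus the product of its generators' squares).
B^2 = -1/4 — the series telescopes trigonometrically here: l = 1/2, alpha*l = -pi/6, so exp(alpha B) = cos(-pi/6) + (sin(-pi/6)/(1/2))*B = sqrt(3)/2 + (-1)*B.
Answer: sqrt(3)/2 - 1/2*e12


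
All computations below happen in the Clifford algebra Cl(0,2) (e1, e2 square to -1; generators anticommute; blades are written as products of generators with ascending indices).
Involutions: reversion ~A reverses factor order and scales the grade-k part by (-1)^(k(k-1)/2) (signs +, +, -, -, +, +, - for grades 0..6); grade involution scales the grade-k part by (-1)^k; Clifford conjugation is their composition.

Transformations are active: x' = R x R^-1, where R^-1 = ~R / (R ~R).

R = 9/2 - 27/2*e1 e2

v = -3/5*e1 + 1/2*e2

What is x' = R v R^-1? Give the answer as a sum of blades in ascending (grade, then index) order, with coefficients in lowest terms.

~R = 9/2 + 27/2*e1 e2, and R ~R = 405/2, so R^-1 = ~R / (405/2).
R v = 81/20*e1 + 207/20*e2
Answer: 39/50*e1 - 1/25*e2


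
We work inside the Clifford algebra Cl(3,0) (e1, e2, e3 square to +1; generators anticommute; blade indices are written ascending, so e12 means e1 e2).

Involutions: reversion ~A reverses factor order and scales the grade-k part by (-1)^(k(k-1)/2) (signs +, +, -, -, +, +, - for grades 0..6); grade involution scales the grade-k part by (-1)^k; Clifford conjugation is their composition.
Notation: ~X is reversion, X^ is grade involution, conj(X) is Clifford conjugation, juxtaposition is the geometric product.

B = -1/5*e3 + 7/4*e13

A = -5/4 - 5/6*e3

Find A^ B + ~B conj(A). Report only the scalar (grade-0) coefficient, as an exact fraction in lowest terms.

first term: -1/6 - 35/24*e1 + 1/4*e3 - 35/16*e13
second term: -1/6 - 35/24*e1 + 1/4*e3 + 35/16*e13
Answer: -1/3


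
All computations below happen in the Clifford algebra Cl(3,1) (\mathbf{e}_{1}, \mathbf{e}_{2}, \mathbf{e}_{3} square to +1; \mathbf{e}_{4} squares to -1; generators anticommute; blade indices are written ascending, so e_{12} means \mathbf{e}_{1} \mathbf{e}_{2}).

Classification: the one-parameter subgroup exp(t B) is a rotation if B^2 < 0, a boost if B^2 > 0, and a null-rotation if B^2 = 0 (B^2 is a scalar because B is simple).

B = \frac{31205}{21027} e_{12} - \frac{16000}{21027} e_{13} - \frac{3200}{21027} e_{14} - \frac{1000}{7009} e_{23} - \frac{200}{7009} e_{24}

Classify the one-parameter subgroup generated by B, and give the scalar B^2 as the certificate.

B^2 term by term: the squares give (\frac{31205}{21027})^2*(e_{12})^2 + (-\frac{16000}{21027})^2*(e_{13})^2 + (-\frac{3200}{21027})^2*(e_{14})^2 + (-\frac{1000}{7009})^2*(e_{23})^2 + (-\frac{200}{7009})^2*(e_{24})^2 = \frac{973752025}{442134729}*(-1) + \frac{256000000}{442134729}*(-1) + \frac{10240000}{442134729}*(+1) + \frac{1000000}{49126081}*(-1) + \frac{40000}{49126081}*(+1) = -\frac{25}{9} (each basis 2-blade squares to minus the product of its generators' squares); cross terms between blades sharing an index anticommute and cancel; the commuting (index-disjoint) pairs give grade-4 terms 2*c*c'*(blade product), which cancel blade by blade — e_{1234}: -\frac{6400000}{147378243} + \frac{6400000}{147378243} = 0 — confirming B is simple. So B^2 = -\frac{25}{9}.
Answer: rotation, certificate B^2 = -\frac{25}{9}. Why this suffices: the scalar -\frac{25}{9} survives any versor conjugation, so its sign alone determines the class however B is presented.


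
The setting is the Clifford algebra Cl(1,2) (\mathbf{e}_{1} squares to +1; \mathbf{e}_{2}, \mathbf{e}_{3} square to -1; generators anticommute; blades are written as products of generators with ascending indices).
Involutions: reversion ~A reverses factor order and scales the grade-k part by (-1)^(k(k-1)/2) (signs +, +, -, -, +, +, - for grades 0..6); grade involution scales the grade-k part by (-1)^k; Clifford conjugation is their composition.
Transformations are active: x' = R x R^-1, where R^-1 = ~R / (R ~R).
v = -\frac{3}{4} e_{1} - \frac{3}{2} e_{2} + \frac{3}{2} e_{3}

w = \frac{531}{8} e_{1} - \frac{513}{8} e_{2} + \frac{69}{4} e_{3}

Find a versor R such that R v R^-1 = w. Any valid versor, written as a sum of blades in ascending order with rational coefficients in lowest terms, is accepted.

Since q(v) = q(w) = -\frac{63}{16}, the sum R = v + w = \frac{525}{8} e_{1} - \frac{525}{8} e_{2} + \frac{75}{4} e_{3} does the job whenever invertible.
Answer: \frac{525}{8} e_{1} - \frac{525}{8} e_{2} + \frac{75}{4} e_{3}


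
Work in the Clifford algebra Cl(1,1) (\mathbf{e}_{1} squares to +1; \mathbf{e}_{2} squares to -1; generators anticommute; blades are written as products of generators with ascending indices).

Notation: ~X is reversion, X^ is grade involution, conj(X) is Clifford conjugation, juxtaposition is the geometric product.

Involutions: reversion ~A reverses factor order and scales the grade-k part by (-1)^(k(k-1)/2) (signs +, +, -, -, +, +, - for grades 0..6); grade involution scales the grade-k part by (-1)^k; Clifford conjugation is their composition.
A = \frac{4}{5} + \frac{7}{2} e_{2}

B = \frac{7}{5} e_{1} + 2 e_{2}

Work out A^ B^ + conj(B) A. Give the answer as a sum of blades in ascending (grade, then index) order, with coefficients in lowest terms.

first term: -7 - \frac{28}{25} e_{1} - \frac{8}{5} e_{2} - \frac{49}{10} e_{1} e_{2}
second term: 7 - \frac{28}{25} e_{1} - \frac{8}{5} e_{2} - \frac{49}{10} e_{1} e_{2}
Answer: -\frac{56}{25} e_{1} - \frac{16}{5} e_{2} - \frac{49}{5} e_{1} e_{2}


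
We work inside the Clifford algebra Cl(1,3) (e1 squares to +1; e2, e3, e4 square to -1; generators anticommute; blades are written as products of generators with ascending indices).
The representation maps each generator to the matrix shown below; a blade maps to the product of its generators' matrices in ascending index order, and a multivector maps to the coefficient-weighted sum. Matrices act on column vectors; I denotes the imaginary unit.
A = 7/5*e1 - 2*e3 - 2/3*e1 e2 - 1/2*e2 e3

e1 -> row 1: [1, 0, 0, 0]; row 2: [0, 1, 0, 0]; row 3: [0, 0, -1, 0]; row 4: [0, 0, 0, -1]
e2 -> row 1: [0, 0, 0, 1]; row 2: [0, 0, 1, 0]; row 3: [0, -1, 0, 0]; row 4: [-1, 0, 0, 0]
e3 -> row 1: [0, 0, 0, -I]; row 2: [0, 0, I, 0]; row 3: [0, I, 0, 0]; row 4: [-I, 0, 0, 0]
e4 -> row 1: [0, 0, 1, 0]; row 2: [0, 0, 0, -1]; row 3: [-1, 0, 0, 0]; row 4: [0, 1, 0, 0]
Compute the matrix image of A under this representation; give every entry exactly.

Bivector images (products of the table entries): rho(e1 e2) = rho(e1)rho(e2) = row 1: [0, 0, 0, 1]; row 2: [0, 0, 1, 0]; row 3: [0, 1, 0, 0]; row 4: [1, 0, 0, 0]; rho(e2 e3) = rho(e2)rho(e3) = row 1: [-I, 0, 0, 0]; row 2: [0, I, 0, 0]; row 3: [0, 0, -I, 0]; row 4: [0, 0, 0, I].
M = (7/5)*rho(e1) + (-2)*rho(e3) + (-2/3)*rho(e1 e2) + (-1/2)*rho(e2 e3), summed entrywise:
Answer: row 1: [7/5 + I/2, 0, 0, -2/3 + 2*I]; row 2: [0, 7/5 - I/2, -2/3 - 2*I, 0]; row 3: [0, -2/3 - 2*I, -7/5 + I/2, 0]; row 4: [-2/3 + 2*I, 0, 0, -7/5 - I/2]


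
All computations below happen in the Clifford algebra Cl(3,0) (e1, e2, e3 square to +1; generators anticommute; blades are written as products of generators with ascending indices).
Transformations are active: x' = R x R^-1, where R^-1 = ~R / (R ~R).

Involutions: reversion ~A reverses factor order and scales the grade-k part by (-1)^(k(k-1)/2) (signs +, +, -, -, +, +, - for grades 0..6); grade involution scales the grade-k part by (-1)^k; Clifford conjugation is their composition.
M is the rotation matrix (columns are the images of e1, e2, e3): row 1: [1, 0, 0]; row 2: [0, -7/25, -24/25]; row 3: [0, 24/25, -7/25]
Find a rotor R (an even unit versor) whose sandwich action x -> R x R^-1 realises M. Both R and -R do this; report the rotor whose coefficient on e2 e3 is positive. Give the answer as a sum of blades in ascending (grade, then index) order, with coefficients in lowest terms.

Method: write R = a + b12*e1 e2 + b13*e1 e3 + b23*e2 e3 with a^2 + b12^2 + b13^2 + b23^2 = 1 (so R^-1 = ~R). Expanding the columns R e_j ~R gives tr M = 4a^2 - 1 and, from the antisymmetric part, M21 - M12 = -4a*b12, M13 - M31 = 4a*b13, M32 - M23 = -4a*b23.
Here tr M = 11/25, so a^2 = (1 + tr M)/4 = 9/25 and a = ±3/5. Taking a = 3/5: M21 - M12 = 0, M13 - M31 = 0, M32 - M23 = 48/25, giving b12 = 0, b13 = 0, b23 = -4/5, i.e. R = 3/5 - 4/5*e2 e3.
Its e2 e3 coefficient is negative, so report the other preimage -R.
Answer: -3/5 + 4/5*e2 e3. Note: both R and -R realise this M (trace 11/25); the covering map identifies them, and the e2 e3-coefficient sign is the tie-breaker.


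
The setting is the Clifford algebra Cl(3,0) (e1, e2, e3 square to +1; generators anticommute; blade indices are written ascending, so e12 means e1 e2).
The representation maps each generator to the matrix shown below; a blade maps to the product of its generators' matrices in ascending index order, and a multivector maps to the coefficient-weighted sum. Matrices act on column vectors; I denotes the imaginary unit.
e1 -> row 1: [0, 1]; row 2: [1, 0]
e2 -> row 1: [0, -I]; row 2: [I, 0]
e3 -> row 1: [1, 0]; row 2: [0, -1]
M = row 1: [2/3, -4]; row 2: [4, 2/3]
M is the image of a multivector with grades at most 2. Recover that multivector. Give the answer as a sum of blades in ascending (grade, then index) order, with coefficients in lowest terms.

Method: 1, rho(e1), rho(e2), rho(e3) form a trace-orthogonal basis of the 2x2 complex matrices (tr(X Y) = 2 if X = Y, else 0), so M = m0*1 + m1*rho(e1) + m2*rho(e2) + m3*rho(e3) with m0 = tr(M)/2 = 2/3, m1 = tr(M rho(e1))/2 = 0, m2 = tr(M rho(e2))/2 = -4*I, m3 = tr(M rho(e3))/2 = 0.
Multiplying table entries, the bivector images are rho(e12) = I*rho(e3), rho(e13) = -I*rho(e2), rho(e23) = I*rho(e1); with real blade coefficients the real parts of m0..m3 are the coefficients of 1, e1, e2, e3 and the imaginary parts give the bivectors (e23: Im m1, e13: -Im m2, e12: Im m3).
Answer: 2/3 + 4*e13


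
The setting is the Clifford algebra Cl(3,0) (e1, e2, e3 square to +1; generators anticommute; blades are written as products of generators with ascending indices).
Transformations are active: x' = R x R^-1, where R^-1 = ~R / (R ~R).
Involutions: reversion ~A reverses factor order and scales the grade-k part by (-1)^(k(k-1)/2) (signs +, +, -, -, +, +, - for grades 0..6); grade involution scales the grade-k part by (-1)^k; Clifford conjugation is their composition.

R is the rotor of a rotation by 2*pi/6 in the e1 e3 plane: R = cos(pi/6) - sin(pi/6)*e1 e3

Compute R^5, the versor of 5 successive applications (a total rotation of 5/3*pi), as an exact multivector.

Half-angle bookkeeping: 5 applications in e1 e3 add up to rotor phase 5*pi/6 = 5*pi/6, so R^5 = cos(5*pi/6) - sin(5*pi/6)*e1 e3.
cos(5*pi/6) = -sqrt(3)/2 and sin(5*pi/6) = 1/2, so R^5 = -sqrt(3)/2 - 1/2*e1 e3. The net rotation is 5/3*pi; the rotor keeps the half-angle phase exactly.
Answer: -sqrt(3)/2 - 1/2*e1 e3


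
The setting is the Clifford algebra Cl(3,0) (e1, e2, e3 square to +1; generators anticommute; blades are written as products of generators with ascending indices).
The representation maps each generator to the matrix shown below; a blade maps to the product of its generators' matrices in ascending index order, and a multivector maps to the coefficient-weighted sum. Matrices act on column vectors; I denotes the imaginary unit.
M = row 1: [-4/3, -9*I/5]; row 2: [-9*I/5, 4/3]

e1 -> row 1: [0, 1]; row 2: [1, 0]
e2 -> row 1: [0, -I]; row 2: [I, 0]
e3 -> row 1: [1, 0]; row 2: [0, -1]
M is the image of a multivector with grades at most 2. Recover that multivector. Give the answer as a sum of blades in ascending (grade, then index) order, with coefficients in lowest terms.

Method: 1, rho(e1), rho(e2), rho(e3) form a trace-orthogonal basis of the 2x2 complex matrices (tr(X Y) = 2 if X = Y, else 0), so M = m0*1 + m1*rho(e1) + m2*rho(e2) + m3*rho(e3) with m0 = tr(M)/2 = 0, m1 = tr(M rho(e1))/2 = -9*I/5, m2 = tr(M rho(e2))/2 = 0, m3 = tr(M rho(e3))/2 = -4/3.
Multiplying table entries, the bivector images are rho(e1 e2) = I*rho(e3), rho(e1 e3) = -I*rho(e2), rho(e2 e3) = I*rho(e1); with real blade coefficients the real parts of m0..m3 are the coefficients of 1, e1, e2, e3 and the imaginary parts give the bivectors (e2 e3: Im m1, e1 e3: -Im m2, e1 e2: Im m3).
Answer: -4/3*e3 - 9/5*e2 e3


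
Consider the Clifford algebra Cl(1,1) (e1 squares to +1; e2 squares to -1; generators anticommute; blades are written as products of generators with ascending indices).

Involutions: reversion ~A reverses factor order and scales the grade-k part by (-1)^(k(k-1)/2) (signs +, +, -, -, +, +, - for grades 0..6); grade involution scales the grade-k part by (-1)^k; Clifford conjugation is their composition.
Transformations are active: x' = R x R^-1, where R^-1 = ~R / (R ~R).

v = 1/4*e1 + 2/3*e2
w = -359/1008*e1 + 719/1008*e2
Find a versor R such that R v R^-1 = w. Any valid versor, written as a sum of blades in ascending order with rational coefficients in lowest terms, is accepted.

Sketch: the shared square -55/144 makes R = v + w = -107/1008*e1 + 1391/1008*e2 the natural versor; its sandwich fixes that direction, negates (v - w)/2, and sends v to w.
Answer: -107/1008*e1 + 1391/1008*e2


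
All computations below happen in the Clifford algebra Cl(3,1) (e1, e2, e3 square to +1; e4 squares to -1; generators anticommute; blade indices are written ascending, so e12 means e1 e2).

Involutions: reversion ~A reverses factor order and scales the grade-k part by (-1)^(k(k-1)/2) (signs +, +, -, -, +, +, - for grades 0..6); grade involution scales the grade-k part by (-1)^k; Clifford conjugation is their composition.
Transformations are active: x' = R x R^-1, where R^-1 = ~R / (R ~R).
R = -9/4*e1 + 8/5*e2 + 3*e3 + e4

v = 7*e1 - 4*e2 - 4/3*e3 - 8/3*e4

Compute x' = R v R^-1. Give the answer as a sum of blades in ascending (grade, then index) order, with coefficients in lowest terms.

~R = -9/4*e1 + 8/5*e2 + 3*e3 + e4, and R ~R = 6249/400, so R^-1 = ~R / (6249/400).
R v = -1409/60 - 11/5*e12 - 18*e13 - e14 + 148/15*e23 - 4/15*e24 - 20/3*e34
Answer: -491/2083*e1 - 15188/18747*e2 - 48028/6249*e3 - 6368/18747*e4


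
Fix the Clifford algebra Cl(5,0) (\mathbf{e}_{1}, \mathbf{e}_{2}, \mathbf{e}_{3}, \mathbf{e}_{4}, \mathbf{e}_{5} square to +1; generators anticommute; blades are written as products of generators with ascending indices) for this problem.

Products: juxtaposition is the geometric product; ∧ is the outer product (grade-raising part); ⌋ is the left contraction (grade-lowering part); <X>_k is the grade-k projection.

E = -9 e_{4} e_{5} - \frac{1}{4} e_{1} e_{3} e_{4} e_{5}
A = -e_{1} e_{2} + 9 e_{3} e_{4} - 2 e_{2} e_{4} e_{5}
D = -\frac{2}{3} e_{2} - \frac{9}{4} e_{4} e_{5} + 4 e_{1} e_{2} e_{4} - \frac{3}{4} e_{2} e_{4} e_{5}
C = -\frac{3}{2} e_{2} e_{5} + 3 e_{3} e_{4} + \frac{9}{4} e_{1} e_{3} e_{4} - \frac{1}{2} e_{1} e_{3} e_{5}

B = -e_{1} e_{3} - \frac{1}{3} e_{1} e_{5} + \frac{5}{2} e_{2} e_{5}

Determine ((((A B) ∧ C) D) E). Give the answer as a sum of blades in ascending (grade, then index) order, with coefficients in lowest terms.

step 1: -5 e_{4} + 9 e_{1} e_{4} - \frac{5}{2} e_{1} e_{5} - e_{2} e_{3} - \frac{1}{3} e_{2} e_{5} - \frac{2}{3} e_{1} e_{2} e_{4} - 3 e_{1} e_{3} e_{4} e_{5} + \frac{45}{2} e_{2} e_{3} e_{4} e_{5} - 2 e_{1} e_{2} e_{3} e_{4} e_{5}
step 2: -\frac{15}{2} e_{2} e_{4} e_{5} + \frac{27}{2} e_{1} e_{2} e_{4} e_{5} - 5 e_{1} e_{3} e_{4} e_{5} - e_{2} e_{3} e_{4} e_{5} - \frac{3}{4} e_{1} e_{2} e_{3} e_{4} e_{5}
step 3: -\frac{45}{8} + \frac{81}{8} e_{1} - \frac{135}{8} e_{2} + \frac{3}{4} e_{3} + 54 e_{5} + \frac{243}{8} e_{1} e_{2} - \frac{171}{16} e_{1} e_{3} - 30 e_{1} e_{5} - \frac{9}{4} e_{2} e_{3} - 3 e_{3} e_{5} + 5 e_{4} e_{5} + \frac{33}{16} e_{1} e_{2} e_{3} - 4 e_{1} e_{3} e_{5} - 9 e_{1} e_{4} e_{5} + 20 e_{2} e_{3} e_{5} - \frac{2}{3} e_{3} e_{4} e_{5} - \frac{1}{2} e_{1} e_{3} e_{4} e_{5} - \frac{10}{3} e_{1} e_{2} e_{3} e_{4} e_{5}
step 4: \frac{361}{8} - \frac{485}{6} e_{1} - \frac{5}{6} e_{2} - \frac{33}{4} e_{3} + 487 e_{4} - \frac{13}{4} e_{1} e_{3} - \frac{1077}{4} e_{1} e_{4} - \frac{69}{2} e_{3} e_{4} + \frac{3069}{64} e_{4} e_{5} - 30 e_{1} e_{2} e_{3} + 5 e_{1} e_{2} e_{4} - \frac{45}{2} e_{1} e_{3} e_{4} - \frac{1455}{16} e_{1} e_{4} e_{5} + 180 e_{2} e_{3} e_{4} + \frac{9687}{64} e_{2} e_{4} e_{5} - \frac{297}{32} e_{3} e_{4} e_{5} - \frac{4365}{16} e_{1} e_{2} e_{4} e_{5} + \frac{3123}{32} e_{1} e_{3} e_{4} e_{5} + \frac{891}{32} e_{2} e_{3} e_{4} e_{5} - \frac{729}{32} e_{1} e_{2} e_{3} e_{4} e_{5}
Answer: \frac{361}{8} - \frac{485}{6} e_{1} - \frac{5}{6} e_{2} - \frac{33}{4} e_{3} + 487 e_{4} - \frac{13}{4} e_{1} e_{3} - \frac{1077}{4} e_{1} e_{4} - \frac{69}{2} e_{3} e_{4} + \frac{3069}{64} e_{4} e_{5} - 30 e_{1} e_{2} e_{3} + 5 e_{1} e_{2} e_{4} - \frac{45}{2} e_{1} e_{3} e_{4} - \frac{1455}{16} e_{1} e_{4} e_{5} + 180 e_{2} e_{3} e_{4} + \frac{9687}{64} e_{2} e_{4} e_{5} - \frac{297}{32} e_{3} e_{4} e_{5} - \frac{4365}{16} e_{1} e_{2} e_{4} e_{5} + \frac{3123}{32} e_{1} e_{3} e_{4} e_{5} + \frac{891}{32} e_{2} e_{3} e_{4} e_{5} - \frac{729}{32} e_{1} e_{2} e_{3} e_{4} e_{5}


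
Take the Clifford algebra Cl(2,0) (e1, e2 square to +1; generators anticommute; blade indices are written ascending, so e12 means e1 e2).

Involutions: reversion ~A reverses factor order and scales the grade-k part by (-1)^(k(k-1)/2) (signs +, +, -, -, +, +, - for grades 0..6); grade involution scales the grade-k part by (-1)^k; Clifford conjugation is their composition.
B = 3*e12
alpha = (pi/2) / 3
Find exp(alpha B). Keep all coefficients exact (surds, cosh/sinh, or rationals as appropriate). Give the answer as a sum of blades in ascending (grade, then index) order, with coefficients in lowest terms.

B^2 = (3)^2*(e12)^2 = 9*(-1) = -9 (a basis 2-blade squares to minus the product of its generators' squares).
B^2 = -9 — B^2 < 0, so the exponential closes trigonometrically: l = 3, alpha*l = pi/2, so exp(alpha B) = cos(pi/2) + (sin(pi/2)/3)*B = 0 + (1/3)*B.
Answer: e12


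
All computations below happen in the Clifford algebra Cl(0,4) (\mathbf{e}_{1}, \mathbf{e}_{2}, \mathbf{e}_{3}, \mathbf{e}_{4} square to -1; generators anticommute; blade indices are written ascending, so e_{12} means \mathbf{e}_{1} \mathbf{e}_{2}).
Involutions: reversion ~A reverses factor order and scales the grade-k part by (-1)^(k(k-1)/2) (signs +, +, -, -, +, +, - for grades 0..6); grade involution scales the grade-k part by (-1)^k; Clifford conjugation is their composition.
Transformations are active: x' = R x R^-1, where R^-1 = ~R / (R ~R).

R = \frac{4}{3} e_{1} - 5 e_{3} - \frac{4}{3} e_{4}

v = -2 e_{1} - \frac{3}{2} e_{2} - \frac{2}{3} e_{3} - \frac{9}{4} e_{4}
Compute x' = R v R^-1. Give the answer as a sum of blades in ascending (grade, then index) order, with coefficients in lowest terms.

~R = \frac{4}{3} e_{1} - 5 e_{3} - \frac{4}{3} e_{4}, and R ~R = -\frac{257}{9}, so R^-1 = ~R / (-\frac{257}{9}).
R v = -\frac{11}{3} - 2 e_{12} - \frac{98}{9} e_{13} - \frac{17}{3} e_{14} - \frac{15}{2} e_{23} - 2 e_{24} + \frac{373}{36} e_{34}
Answer: \frac{602}{257} e_{1} + \frac{3}{2} e_{2} - \frac{476}{771} e_{3} + \frac{1961}{1028} e_{4}


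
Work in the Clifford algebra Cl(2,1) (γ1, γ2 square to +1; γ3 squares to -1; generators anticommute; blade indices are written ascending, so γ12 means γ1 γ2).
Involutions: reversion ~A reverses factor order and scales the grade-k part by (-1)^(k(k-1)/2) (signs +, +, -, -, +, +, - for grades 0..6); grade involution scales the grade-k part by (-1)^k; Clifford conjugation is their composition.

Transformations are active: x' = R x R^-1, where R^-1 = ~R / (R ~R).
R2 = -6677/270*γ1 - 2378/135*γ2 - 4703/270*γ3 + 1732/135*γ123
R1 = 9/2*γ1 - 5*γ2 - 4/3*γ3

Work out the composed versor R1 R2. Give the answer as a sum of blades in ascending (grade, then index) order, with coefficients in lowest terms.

Distribute over the terms of R1 (each basis-blade product reordered to ascending indices, repeated generators contracted through their squares):
(9/2*γ1) R2 = -6677/60 - 1189/15*γ12 - 4703/60*γ13 + 866/15*γ23
(-5*γ2) R2 = 2378/27 - 6677/54*γ12 + 1732/27*γ13 + 4703/54*γ23
(-4/3*γ3) R2 = -9406/405 + 6928/405*γ12 - 13354/405*γ13 - 9512/405*γ23
Summing the partial products and collecting blades:
Answer: -75223/1620 - 30101/162*γ12 - 76477/1620*γ13 + 19657/162*γ23


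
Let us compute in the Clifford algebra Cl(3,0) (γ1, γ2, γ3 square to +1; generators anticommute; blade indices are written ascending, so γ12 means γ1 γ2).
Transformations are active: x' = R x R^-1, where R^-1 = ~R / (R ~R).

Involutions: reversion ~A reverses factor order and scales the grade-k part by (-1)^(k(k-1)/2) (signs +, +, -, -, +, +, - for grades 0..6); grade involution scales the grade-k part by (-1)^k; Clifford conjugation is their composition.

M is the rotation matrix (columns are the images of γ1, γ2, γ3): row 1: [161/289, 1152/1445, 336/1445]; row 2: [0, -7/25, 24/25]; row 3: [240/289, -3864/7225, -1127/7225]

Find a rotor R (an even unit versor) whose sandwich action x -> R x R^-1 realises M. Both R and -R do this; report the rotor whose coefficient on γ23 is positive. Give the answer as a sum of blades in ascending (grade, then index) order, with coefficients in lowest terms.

Method: write R = a + b12*γ12 + b13*γ13 + b23*γ23 with a^2 + b12^2 + b13^2 + b23^2 = 1 (so R^-1 = ~R). Expanding the columns R e_j ~R gives tr M = 4a^2 - 1 and, from the antisymmetric part, M21 - M12 = -4a*b12, M13 - M31 = 4a*b13, M32 - M23 = -4a*b23.
Here tr M = 35/289, so a^2 = (1 + tr M)/4 = 81/289 and a = ±9/17. Taking a = 9/17: M21 - M12 = -1152/1445, M13 - M31 = -864/1445, M32 - M23 = -432/289, giving b12 = 32/85, b13 = -24/85, b23 = 12/17, i.e. R = 9/17 + 32/85*γ12 - 24/85*γ13 + 12/17*γ23.
Its γ23 coefficient is already positive.
Answer: 9/17 + 32/85*γ12 - 24/85*γ13 + 12/17*γ23. Key observation: the double cover Spin(3) -> SO(3) sends R and -R to the same matrix (trace 35/289 here), so the stated sign of the γ23 coefficient is what selects one sheet.


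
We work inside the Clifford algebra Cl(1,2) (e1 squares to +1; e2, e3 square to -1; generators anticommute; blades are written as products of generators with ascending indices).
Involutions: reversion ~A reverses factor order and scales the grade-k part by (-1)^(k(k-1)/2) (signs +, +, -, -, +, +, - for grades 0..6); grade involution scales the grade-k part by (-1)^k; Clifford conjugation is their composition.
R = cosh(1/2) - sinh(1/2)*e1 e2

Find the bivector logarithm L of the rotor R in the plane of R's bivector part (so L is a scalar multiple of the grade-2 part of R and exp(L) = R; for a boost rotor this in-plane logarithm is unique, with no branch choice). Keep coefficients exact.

The scalar part of R is cosh(1/2), so cosh pins the rapidity up to sign — the sign comes from the bivector part; dividing that part by sinh of the rapidity yields the plane, and the in-plane L = rapidity * plane is unique because the two sign choices cancel.
Concretely: cosh(rapidity) = cosh(1/2) gives rapidity = ±1/2, and since rapidity/sinh(rapidity) is even the sign is immaterial: L = (rapidity/sinh(rapidity)) * <R>_2 = (1/(2*sinh(1/2))) * <R>_2.
Answer: -1/2*e1 e2


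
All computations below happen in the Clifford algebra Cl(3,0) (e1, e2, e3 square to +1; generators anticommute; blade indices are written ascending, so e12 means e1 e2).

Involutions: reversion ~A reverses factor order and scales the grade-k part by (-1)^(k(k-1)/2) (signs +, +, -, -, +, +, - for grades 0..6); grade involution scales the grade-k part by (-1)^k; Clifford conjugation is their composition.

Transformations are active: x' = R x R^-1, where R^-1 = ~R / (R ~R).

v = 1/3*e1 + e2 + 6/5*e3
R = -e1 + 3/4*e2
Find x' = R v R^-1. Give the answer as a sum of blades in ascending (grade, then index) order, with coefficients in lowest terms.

~R = -e1 + 3/4*e2, and R ~R = 25/16, so R^-1 = ~R / (25/16).
R v = 5/12 - 5/4*e12 - 6/5*e13 + 9/10*e23
Answer: -13/15*e1 - 3/5*e2 - 6/5*e3


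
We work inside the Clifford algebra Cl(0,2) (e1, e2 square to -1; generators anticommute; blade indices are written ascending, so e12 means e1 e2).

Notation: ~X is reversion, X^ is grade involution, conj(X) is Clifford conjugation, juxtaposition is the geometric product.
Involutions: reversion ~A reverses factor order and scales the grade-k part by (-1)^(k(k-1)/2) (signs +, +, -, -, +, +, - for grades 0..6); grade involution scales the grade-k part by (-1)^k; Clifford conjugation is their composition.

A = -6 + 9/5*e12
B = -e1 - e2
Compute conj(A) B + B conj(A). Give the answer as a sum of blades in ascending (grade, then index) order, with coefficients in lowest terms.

first term: 21/5*e1 + 39/5*e2
second term: 39/5*e1 + 21/5*e2
Answer: 12*e1 + 12*e2
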